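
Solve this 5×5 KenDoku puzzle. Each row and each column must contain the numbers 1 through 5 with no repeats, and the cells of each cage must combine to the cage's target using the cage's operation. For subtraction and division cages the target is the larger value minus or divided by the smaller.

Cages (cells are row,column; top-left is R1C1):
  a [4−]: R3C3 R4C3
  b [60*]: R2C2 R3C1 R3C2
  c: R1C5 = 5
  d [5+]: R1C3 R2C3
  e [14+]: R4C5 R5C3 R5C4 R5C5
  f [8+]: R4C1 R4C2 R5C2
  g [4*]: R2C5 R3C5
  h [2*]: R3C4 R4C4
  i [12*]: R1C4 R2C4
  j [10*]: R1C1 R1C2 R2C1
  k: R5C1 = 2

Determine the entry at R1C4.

Cage c is given, leaving R1C5 = 5.
Cage k is a single given cell, which forces R5C1 = 2.
Column 1 already has 2, so R1C1 = 1.
The 3 cells of cage j must have product 10; hence R1C2 = 2.
The 3 cells of cage j must have product 10; hence R2C1 = 5.
Cage b needs product 60, which forces R3C2 = 5.
Row 3 already has 5, leaving R3C3 = 1.
Row 3 already has 1, leaving R3C4 = 2.
Row 3 already has 1, which forces R3C5 = 4.
Column 3 already has 1, which forces R4C3 = 5.
Column 4 already has 2, which forces R4C4 = 1.
4 is placed in column 5, so R4C5 = 2.
Cage d's pair has sum 5, which forces R1C3 = 3.
3 is placed in row 1; hence R1C4 = 4.
The 3 cells of cage b must have product 60; hence R2C2 = 4.
Column 3 already has 1, so R2C3 = 2.
4 is placed in column 4, which forces R2C4 = 3.
4 is placed in column 5, so R2C5 = 1.
Row 3 already has 4, so R3C1 = 3.
3 is placed in column 1, which forces R4C1 = 4.
4 is placed in column 2, which forces R4C2 = 3.
Cage f needs sum 8, which forces R5C2 = 1.
Cage e needs sum 14; hence R5C3 = 4.
The 4 cells of cage e must have sum 14, so R5C4 = 5.
Cage e needs sum 14, so R5C5 = 3.
Completed grid: 1 2 3 4 5 / 5 4 2 3 1 / 3 5 1 2 4 / 4 3 5 1 2 / 2 1 4 5 3.

4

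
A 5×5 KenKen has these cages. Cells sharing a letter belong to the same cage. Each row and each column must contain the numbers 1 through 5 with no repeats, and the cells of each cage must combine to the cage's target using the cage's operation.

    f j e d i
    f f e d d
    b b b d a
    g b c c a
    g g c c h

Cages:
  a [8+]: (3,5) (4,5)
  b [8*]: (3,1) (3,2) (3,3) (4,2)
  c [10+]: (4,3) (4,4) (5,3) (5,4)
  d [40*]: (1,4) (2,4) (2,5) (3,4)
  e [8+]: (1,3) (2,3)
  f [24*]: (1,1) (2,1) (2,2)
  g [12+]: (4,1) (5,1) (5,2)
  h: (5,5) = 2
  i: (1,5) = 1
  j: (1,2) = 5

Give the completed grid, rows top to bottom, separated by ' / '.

J is a freebie, so (1,2) = 5.
Row 1 already has 5; hence (1,3) = 3.
I is a freebie, so (1,5) = 1.
3 is placed in column 3, leaving (2,3) = 5.
Cage b has product 8, so (4,2) = 1.
Cage h is a single given cell, so (5,5) = 2.
The 4 cells of cage d must have product 40, so (1,4) = 2.
Cage d needs product 40, leaving (2,4) = 1.
Column 5 already has 2, which forces (2,5) = 4.
The 4 cells of cage d must have product 40, which forces (3,4) = 5.
5 is placed in row 3, which forces (3,5) = 3.
Column 5 now contains 3, so (4,5) = 5.
2 is placed in row 1; hence (1,1) = 4.
4 is placed in column 1, leaving (4,1) = 3.
The 4 cells of cage c must have sum 10, which forces (4,3) = 2.
Row 4 already has 3, leaving (4,4) = 4.
The 3 cells of cage g must have sum 12, leaving (5,1) = 5.
The 4 cells of cage c must have sum 10, leaving (5,3) = 1.
Column 4 already has 4, so (5,4) = 3.
3 is placed in column 1, leaving (2,1) = 2.
The 3 cells of cage f must have product 24, which forces (2,2) = 3.
Cage b needs product 8, leaving (3,1) = 1.
Cage b has product 8, so (3,2) = 2.
1 is placed in column 3, so (3,3) = 4.
3 is placed in row 5; hence (5,2) = 4.

4 5 3 2 1 / 2 3 5 1 4 / 1 2 4 5 3 / 3 1 2 4 5 / 5 4 1 3 2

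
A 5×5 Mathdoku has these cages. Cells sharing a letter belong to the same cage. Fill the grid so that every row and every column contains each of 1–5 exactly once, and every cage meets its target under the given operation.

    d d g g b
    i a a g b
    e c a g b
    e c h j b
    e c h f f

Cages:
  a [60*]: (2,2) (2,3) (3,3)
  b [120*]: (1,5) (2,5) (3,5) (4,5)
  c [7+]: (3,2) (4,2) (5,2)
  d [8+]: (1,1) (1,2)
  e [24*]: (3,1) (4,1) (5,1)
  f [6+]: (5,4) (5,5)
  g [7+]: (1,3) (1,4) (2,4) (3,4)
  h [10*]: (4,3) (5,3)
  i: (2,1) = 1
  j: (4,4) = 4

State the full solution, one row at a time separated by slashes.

5 3 1 2 4 / 1 5 4 3 2 / 4 2 3 1 5 / 2 1 5 4 3 / 3 4 2 5 1

Cage g has sum 7, so (1,3) = 1.
Cage i is given, so (2,1) = 1.
Cage j is given, so (4,4) = 4.
The 4 cells of cage g must have sum 7; hence (3,4) = 1.
The only place for 4 in row 1 is (1,5).
Cage f's pair has sum 6, which forces (5,4) = 5.
4 is placed in column 5, so (5,5) = 1.
Cage c needs sum 7, leaving (4,2) = 1.
The two cells of cage h must have product 10, which forces (4,3) = 5.
5 is placed in row 5, leaving (5,3) = 2.
The 3 cells of cage a must have product 60; hence (2,2) = 5.
The 3 cells of cage c must have sum 7; hence (3,2) = 2.
2 is placed in row 5, leaving (5,2) = 4.
Cage d needs two cells with sum 8; hence (1,1) = 5.
Column 2 already has 5; hence (1,2) = 3.
3 is placed in row 1, leaving (1,4) = 2.
Column 4 already has 2, leaving (2,4) = 3.
3 is placed in row 2; hence (2,5) = 2.
Cage e needs product 24; hence (3,1) = 4.
4 is placed in row 3, leaving (3,3) = 3.
Cage b has product 120, so (3,5) = 5.
The 3 cells of cage e must have product 24; hence (4,1) = 2.
Column 5 already has 2, leaving (4,5) = 3.
4 is placed in row 5; hence (5,1) = 3.
3 is placed in row 2, leaving (2,3) = 4.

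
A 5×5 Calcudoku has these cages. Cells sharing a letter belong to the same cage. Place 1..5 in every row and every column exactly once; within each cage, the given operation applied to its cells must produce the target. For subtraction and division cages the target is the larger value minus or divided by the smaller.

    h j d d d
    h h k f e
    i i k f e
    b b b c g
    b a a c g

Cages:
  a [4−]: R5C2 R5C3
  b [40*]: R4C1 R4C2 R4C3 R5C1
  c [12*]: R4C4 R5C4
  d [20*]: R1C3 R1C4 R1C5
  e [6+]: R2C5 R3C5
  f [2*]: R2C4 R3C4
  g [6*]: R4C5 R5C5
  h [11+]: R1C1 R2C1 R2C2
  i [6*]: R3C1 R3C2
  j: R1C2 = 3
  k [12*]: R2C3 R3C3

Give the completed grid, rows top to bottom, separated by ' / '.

Cage j is a single given cell, leaving R1C2 = 3.
3 is placed in column 2, which forces R3C2 = 2.
2 is placed in row 3, so R3C4 = 1.
1 is placed in column 4, which forces R2C4 = 2.
Row 2 already has 2, leaving R2C5 = 1.
2 is placed in row 3; hence R3C1 = 3.
Row 3 already has 3, leaving R3C3 = 4.
Row 3 now contains 4, which forces R3C5 = 5.
Cage h has sum 11, which forces R1C1 = 2.
Cage d has product 20, leaving R1C3 = 1.
Cage d needs product 20, which forces R1C4 = 5.
Column 5 already has 5, leaving R1C5 = 4.
Column 3 already has 4; hence R2C3 = 3.
Column 3 already has 1; hence R5C3 = 5.
Column 3 now contains 5; hence R4C3 = 2.
2 is placed in row 4, leaving R4C5 = 3.
Row 5 now contains 5; hence R5C2 = 1.
Column 5 already has 3, which forces R5C5 = 2.
The 4 cells of cage b must have product 40, which forces R4C1 = 1.
The 4 cells of cage b must have product 40; hence R4C2 = 5.
Row 4 now contains 3; hence R4C4 = 4.
Row 5 now contains 1, which forces R5C1 = 4.
Cage c needs two cells with product 12, so R5C4 = 3.
4 is placed in column 1; hence R2C1 = 5.
Column 2 already has 5, so R2C2 = 4.

2 3 1 5 4 / 5 4 3 2 1 / 3 2 4 1 5 / 1 5 2 4 3 / 4 1 5 3 2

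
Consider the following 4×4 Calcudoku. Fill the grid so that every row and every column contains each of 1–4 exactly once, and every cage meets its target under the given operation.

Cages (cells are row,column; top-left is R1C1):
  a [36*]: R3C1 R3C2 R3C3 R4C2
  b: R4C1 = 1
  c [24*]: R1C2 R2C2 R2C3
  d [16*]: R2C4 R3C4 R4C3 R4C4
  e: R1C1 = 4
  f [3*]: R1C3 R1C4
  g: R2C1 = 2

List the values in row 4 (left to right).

E is a freebie, so R1C1 = 4.
Cage g is a single given cell; hence R2C1 = 2.
B is a freebie; hence R4C1 = 1.
The 4 cells of cage a must have product 36, leaving R4C2 = 3.
Cage d needs product 16; hence R4C3 = 2.
Row 4 already has 1; hence R4C4 = 4.
3 is placed in column 2, leaving R1C2 = 2.
3 is placed in column 2, leaving R2C2 = 4.
The 3 cells of cage c must have product 24; hence R2C3 = 3.
Column 4 now contains 4; hence R2C4 = 1.
1 is placed in column 1; hence R3C1 = 3.
4 is placed in column 2, which forces R3C2 = 1.
1 is placed in row 3; hence R3C3 = 4.
The 4 cells of cage d must have product 16, which forces R3C4 = 2.
Column 3 already has 3, so R1C3 = 1.
Column 4 already has 1, which forces R1C4 = 3.
Filled in: 4 2 1 3 / 2 4 3 1 / 3 1 4 2 / 1 3 2 4.

1 3 2 4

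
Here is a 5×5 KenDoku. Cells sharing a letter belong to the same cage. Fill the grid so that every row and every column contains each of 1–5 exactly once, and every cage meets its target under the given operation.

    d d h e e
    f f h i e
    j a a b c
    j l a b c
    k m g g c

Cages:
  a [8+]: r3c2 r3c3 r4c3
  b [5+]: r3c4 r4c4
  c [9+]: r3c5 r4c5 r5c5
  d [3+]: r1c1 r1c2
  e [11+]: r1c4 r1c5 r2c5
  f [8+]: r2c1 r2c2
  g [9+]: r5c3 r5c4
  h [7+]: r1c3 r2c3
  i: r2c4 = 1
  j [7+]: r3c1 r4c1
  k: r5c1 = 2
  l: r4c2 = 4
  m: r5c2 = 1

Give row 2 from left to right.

5 3 4 1 2

I is a freebie, leaving r2c4 = 1.
Cage l is given, which forces r4c2 = 4.
Cage k is given, leaving r5c1 = 2.
M is a freebie; hence r5c2 = 1.
Column 1 already has 2, so r1c1 = 1.
Column 2 now contains 1, leaving r1c2 = 2.
Cage j needs two cells with sum 7; hence r3c1 = 4.
Cage j needs two cells with sum 7, which forces r4c1 = 3.
Row 4 now contains 3, which forces r4c4 = 2.
3 is placed in column 1, which forces r2c1 = 5.
Cage f needs two cells with sum 8, so r2c2 = 3.
Cage a has sum 8; hence r3c2 = 5.
Cage a needs sum 8, so r3c3 = 2.
Column 4 now contains 2, so r3c4 = 3.
Row 3 now contains 3; hence r3c5 = 1.
Cage a needs sum 8; hence r4c3 = 1.
1 is placed in column 5, leaving r4c5 = 5.
Column 5 already has 5, which forces r5c5 = 3.
Cage h's pair has sum 7; hence r1c3 = 3.
Cage e has sum 11, which forces r1c4 = 5.
Column 5 already has 3, so r1c5 = 4.
Column 3 now contains 2, which forces r2c3 = 4.
The 3 cells of cage e must have sum 11, so r2c5 = 2.
4 is placed in column 3, so r5c3 = 5.
Column 4 already has 5, leaving r5c4 = 4.
The full grid is 1 2 3 5 4 / 5 3 4 1 2 / 4 5 2 3 1 / 3 4 1 2 5 / 2 1 5 4 3.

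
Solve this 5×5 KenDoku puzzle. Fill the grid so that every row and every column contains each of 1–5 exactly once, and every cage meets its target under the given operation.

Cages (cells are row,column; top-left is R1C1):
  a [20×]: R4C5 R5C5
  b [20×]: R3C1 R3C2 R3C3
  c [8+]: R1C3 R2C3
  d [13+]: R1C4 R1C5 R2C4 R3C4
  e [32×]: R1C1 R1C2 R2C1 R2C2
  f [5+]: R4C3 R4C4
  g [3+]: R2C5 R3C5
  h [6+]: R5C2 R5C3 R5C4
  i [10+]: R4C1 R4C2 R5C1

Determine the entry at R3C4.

The only place for 3 in row 3 is R3C4.
Row 2 needs a 3, and only R2C3 is open for it.
Column 3 already has 3; hence R1C3 = 5.
Cage h has sum 6; hence R5C2 = 3.
The only place for 3 in row 1 is R1C5.
Cage d needs sum 13, which forces R1C4 = 2.
The 4 cells of cage d must have sum 13, which forces R2C4 = 5.
Column 4 already has 2, which forces R5C4 = 1.
The two cells of cage f must have sum 5; hence R4C3 = 1.
1 is placed in column 4, which forces R4C4 = 4.
4 is placed in row 4; hence R4C5 = 5.
Row 5 now contains 1, so R5C3 = 2.
5 is placed in column 5, which forces R5C5 = 4.
Column 3 now contains 1; hence R3C3 = 4.
Cage i has sum 10, leaving R4C1 = 3.
Row 4 already has 5, so R4C2 = 2.
Row 5 now contains 4, which forces R5C1 = 5.
Cage e has product 32, so R1C1 = 4.
Cage e has product 32; hence R1C2 = 1.
Cage e needs product 32, leaving R2C1 = 2.
2 is placed in column 2, so R2C2 = 4.
Row 2 now contains 2, so R2C5 = 1.
Column 1 now contains 5, which forces R3C1 = 1.
Cage b has product 20, leaving R3C2 = 5.
1 is placed in column 5, leaving R3C5 = 2.
Filled in: 4 1 5 2 3 / 2 4 3 5 1 / 1 5 4 3 2 / 3 2 1 4 5 / 5 3 2 1 4.

3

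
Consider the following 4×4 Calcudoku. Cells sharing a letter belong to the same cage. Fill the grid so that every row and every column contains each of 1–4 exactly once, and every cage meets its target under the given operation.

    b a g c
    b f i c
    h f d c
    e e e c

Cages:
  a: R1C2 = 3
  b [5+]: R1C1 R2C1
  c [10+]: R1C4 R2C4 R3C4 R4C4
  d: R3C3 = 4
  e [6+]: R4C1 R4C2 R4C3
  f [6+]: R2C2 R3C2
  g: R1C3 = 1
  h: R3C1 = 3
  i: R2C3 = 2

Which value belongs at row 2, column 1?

Cage a is given, which forces R1C2 = 3.
G is a freebie, leaving R1C3 = 1.
Cage i is given, leaving R2C3 = 2.
Cage h is a single given cell, leaving R3C1 = 3.
Cage d is a single given cell, leaving R3C3 = 4.
Column 3 already has 2, so R4C3 = 3.
The two cells of cage b must have sum 5, leaving R1C1 = 4.
Row 1 now contains 4, leaving R1C4 = 2.
The two cells of cage b must have sum 5, so R2C1 = 1.
2 is placed in row 2, leaving R2C2 = 4.
Cage c has sum 10, leaving R2C4 = 3.
4 is placed in row 3, leaving R3C2 = 2.
Column 4 already has 2, which forces R3C4 = 1.
Column 1 now contains 1, so R4C1 = 2.
Column 2 now contains 2; hence R4C2 = 1.
1 is placed in column 4, leaving R4C4 = 4.
The full grid is 4 3 1 2 / 1 4 2 3 / 3 2 4 1 / 2 1 3 4.

1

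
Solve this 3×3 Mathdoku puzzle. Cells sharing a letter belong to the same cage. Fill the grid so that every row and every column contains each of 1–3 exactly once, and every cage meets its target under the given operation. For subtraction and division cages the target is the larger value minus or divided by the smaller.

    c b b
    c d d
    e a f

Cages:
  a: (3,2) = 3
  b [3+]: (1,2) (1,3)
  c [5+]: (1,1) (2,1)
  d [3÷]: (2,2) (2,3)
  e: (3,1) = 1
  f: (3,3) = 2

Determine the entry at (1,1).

E is a freebie, leaving (3,1) = 1.
Cage a is given, so (3,2) = 3.
Cage f is given, leaving (3,3) = 2.
Cage b's pair has sum 3, which forces (1,2) = 2.
2 is placed in column 3, which forces (1,3) = 1.
Column 2 now contains 3, leaving (2,2) = 1.
Cage d needs two cells with quotient 3, which forces (2,3) = 3.
Row 1 already has 2, leaving (1,1) = 3.
3 is placed in row 2, which forces (2,1) = 2.
Filled in: 3 2 1 / 2 1 3 / 1 3 2.

3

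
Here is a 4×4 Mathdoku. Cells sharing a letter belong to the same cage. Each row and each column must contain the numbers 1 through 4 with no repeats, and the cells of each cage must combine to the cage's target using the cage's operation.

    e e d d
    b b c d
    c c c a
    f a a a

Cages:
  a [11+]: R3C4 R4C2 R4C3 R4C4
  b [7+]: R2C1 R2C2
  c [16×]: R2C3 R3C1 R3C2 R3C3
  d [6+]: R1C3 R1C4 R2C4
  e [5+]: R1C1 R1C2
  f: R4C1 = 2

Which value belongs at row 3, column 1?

Cage c needs product 16, leaving R2C3 = 2.
Cage f is a single given cell, leaving R4C1 = 2.
Cage c needs product 16, which forces R3C2 = 2.
Cage a has sum 11, which forces R3C4 = 3.
Column 4 already has 3, leaving R2C4 = 1.
Column 4 already has 1, leaving R4C4 = 4.
Cage d needs sum 6, which forces R1C3 = 3.
Column 4 now contains 4, so R1C4 = 2.
3 is placed in column 3, leaving R4C3 = 1.
The 4 cells of cage c must have product 16, so R3C1 = 1.
Column 3 now contains 1; hence R3C3 = 4.
Row 4 now contains 1, which forces R4C2 = 3.
Column 1 now contains 1, which forces R1C1 = 4.
Cage e's pair has sum 5; hence R1C2 = 1.
The two cells of cage b must have sum 7, leaving R2C1 = 3.
3 is placed in column 2; hence R2C2 = 4.
The full grid is 4 1 3 2 / 3 4 2 1 / 1 2 4 3 / 2 3 1 4.

1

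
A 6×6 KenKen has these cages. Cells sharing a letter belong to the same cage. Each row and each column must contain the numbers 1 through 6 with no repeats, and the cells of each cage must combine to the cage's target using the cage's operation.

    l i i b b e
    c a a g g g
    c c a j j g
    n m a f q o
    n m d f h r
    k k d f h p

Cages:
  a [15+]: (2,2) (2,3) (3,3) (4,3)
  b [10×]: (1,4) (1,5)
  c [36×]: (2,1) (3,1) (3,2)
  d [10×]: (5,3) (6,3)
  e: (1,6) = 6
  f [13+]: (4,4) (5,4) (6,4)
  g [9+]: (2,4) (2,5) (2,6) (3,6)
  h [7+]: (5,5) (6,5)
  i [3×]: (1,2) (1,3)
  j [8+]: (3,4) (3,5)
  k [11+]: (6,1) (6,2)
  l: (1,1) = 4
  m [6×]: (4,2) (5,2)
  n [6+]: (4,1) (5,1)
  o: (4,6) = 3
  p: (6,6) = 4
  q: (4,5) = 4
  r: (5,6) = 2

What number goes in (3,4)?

5

L is a freebie; hence (1,1) = 4.
E is a freebie, leaving (1,6) = 6.
Q is a freebie, which forces (4,5) = 4.
O is a freebie, so (4,6) = 3.
Cage r is given; hence (5,6) = 2.
Cage p is a single given cell, so (6,6) = 4.
Cage g needs sum 9, so (2,6) = 5.
2 is placed in column 6, which forces (3,6) = 1.
Row 5 now contains 2, so (5,3) = 5.
Cage d needs two cells with product 10, which forces (6,3) = 2.
The two cells of cage n must have sum 6, leaving (4,1) = 5.
5 is placed in row 5, which forces (5,1) = 1.
Row 5 now contains 1; hence (5,5) = 6.
Column 1 already has 5; hence (6,1) = 6.
6 is placed in row 6, which forces (6,2) = 5.
Row 6 now contains 5, which forces (6,4) = 3.
6 is placed in column 5, which forces (6,5) = 1.
Cage g has sum 9, which forces (2,4) = 1.
Column 5 already has 1, leaving (2,5) = 2.
Cage c has product 36; hence (3,2) = 6.
6 is placed in row 3, leaving (3,4) = 5.
2 is placed in column 5, so (3,5) = 3.
Cage m needs two cells with product 6, leaving (4,2) = 2.
The 3 cells of cage f must have sum 13, so (4,4) = 6.
Row 5 now contains 6, so (5,2) = 3.
Row 5 now contains 6, which forces (5,4) = 4.
3 is placed in column 2, so (1,2) = 1.
Cage i needs two cells with product 3, which forces (1,3) = 3.
5 is placed in column 4; hence (1,4) = 2.
2 is placed in column 5, so (1,5) = 5.
2 is placed in row 2, which forces (2,1) = 3.
2 is placed in row 2; hence (2,2) = 4.
Cage a needs sum 15, leaving (2,3) = 6.
3 is placed in row 3, leaving (3,1) = 2.
3 is placed in row 3, so (3,3) = 4.
6 is placed in row 4, leaving (4,3) = 1.
The full grid is 4 1 3 2 5 6 / 3 4 6 1 2 5 / 2 6 4 5 3 1 / 5 2 1 6 4 3 / 1 3 5 4 6 2 / 6 5 2 3 1 4.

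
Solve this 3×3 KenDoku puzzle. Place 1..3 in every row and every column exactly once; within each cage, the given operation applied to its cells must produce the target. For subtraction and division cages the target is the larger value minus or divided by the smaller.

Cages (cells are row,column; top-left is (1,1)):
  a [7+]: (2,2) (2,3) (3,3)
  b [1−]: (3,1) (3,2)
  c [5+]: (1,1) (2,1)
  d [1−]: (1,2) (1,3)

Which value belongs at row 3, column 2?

2

The only place for 1 in row 2 is (2,3).
Cage a has sum 7, which forces (2,2) = 3.
Cage a needs sum 7, so (3,3) = 3.
The two cells of cage c must have sum 5; hence (1,1) = 3.
Cage d needs two cells with difference 1; hence (1,2) = 1.
Column 3 already has 3, leaving (1,3) = 2.
3 is placed in row 2, leaving (2,1) = 2.
2 is placed in column 1; hence (3,1) = 1.
Column 2 already has 1, leaving (3,2) = 2.
Filled in: 3 1 2 / 2 3 1 / 1 2 3.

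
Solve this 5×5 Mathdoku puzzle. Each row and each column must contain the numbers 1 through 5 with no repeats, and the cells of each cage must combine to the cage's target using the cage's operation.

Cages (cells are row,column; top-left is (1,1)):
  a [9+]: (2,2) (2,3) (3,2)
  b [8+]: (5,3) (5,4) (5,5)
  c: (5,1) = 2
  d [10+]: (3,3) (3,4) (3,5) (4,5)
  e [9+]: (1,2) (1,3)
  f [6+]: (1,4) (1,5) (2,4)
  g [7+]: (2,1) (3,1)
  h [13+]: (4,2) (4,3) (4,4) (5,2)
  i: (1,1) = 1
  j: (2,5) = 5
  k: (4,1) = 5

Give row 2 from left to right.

3 2 4 1 5

I is a freebie, leaving (1,1) = 1.
Cage j is a single given cell, so (2,5) = 5.
Cage k is a single given cell, which forces (4,1) = 5.
Cage c is given, leaving (5,1) = 2.
Cage f needs sum 6, leaving (2,4) = 1.
Row 5 needs a 5, and only (5,2) is open for it.
5 is placed in column 2, leaving (1,2) = 4.
Cage e's pair has sum 9, which forces (1,3) = 5.
Cage a has sum 9; hence (2,3) = 4.
Row 2 already has 4, so (2,1) = 3.
3 is placed in row 2, which forces (2,2) = 2.
The two cells of cage g must have sum 7; hence (3,1) = 4.
Column 2 now contains 2, leaving (3,2) = 3.
Column 2 already has 3; hence (4,2) = 1.
Row 4 already has 1, which forces (4,3) = 3.
Cage h has sum 13, so (4,4) = 4.
Row 4 already has 4; hence (4,5) = 2.
Column 3 now contains 3, leaving (5,3) = 1.
Column 4 already has 4, leaving (5,4) = 3.
Row 5 now contains 3, which forces (5,5) = 4.
3 is placed in column 4; hence (1,4) = 2.
2 is placed in column 5, leaving (1,5) = 3.
Column 3 now contains 1, so (3,3) = 2.
Cage d has sum 10; hence (3,4) = 5.
2 is placed in column 5, so (3,5) = 1.
Completed grid: 1 4 5 2 3 / 3 2 4 1 5 / 4 3 2 5 1 / 5 1 3 4 2 / 2 5 1 3 4.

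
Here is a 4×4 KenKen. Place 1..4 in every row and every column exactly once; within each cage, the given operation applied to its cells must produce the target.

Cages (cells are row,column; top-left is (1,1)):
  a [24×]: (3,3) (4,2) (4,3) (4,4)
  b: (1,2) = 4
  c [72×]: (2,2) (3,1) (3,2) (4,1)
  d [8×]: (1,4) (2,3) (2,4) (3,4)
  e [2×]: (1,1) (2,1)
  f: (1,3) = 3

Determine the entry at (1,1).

Cage b is a single given cell, which forces (1,2) = 4.
Cage f is a single given cell, so (1,3) = 3.
The 4 cells of cage d must have product 8, which forces (2,3) = 1.
Cage e's pair has product 2, which forces (1,1) = 1.
1 is placed in row 1; hence (1,4) = 2.
Row 2 now contains 1, leaving (2,1) = 2.
Row 2 now contains 2, which forces (2,2) = 3.
Column 4 already has 2; hence (2,4) = 4.
Column 2 now contains 3, which forces (3,2) = 2.
2 is placed in row 3, leaving (3,3) = 4.
4 is placed in column 4, leaving (3,4) = 1.
Column 2 now contains 3, which forces (4,2) = 1.
Column 3 already has 4, leaving (4,3) = 2.
1 is placed in column 4; hence (4,4) = 3.
Row 3 already has 4, leaving (3,1) = 3.
3 is placed in row 4, leaving (4,1) = 4.
Filled in: 1 4 3 2 / 2 3 1 4 / 3 2 4 1 / 4 1 2 3.

1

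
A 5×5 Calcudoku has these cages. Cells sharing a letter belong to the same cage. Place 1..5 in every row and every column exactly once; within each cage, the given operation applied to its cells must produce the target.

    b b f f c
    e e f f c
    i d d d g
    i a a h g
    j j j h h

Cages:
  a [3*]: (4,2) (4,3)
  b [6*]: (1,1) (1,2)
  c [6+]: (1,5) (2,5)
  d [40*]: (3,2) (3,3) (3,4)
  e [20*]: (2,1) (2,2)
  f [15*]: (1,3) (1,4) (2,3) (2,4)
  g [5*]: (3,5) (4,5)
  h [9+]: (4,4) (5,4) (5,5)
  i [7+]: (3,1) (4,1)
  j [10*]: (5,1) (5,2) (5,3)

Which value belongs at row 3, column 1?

In row 1, 4 can only go at (1,5), so (1,5) = 4.
Cage c needs two cells with sum 6; hence (2,5) = 2.
The only place for 1 in row 3 is (3,5).
Column 5 now contains 1, leaving (4,5) = 5.
Column 5 now contains 5, which forces (5,5) = 3.
Row 3 needs a 3, and only (3,1) is open for it.
Column 1 already has 3, so (1,1) = 2.
Cage b needs two cells with product 6, leaving (1,2) = 3.
Cage i's pair has sum 7, so (4,1) = 4.
3 is placed in column 2, so (4,2) = 1.
1 is placed in row 4; hence (4,3) = 3.
1 is placed in row 4, so (4,4) = 2.
Cage f has product 15; hence (1,3) = 5.
Cage f has product 15, which forces (1,4) = 1.
4 is placed in column 1; hence (2,1) = 5.
The two cells of cage e must have product 20, so (2,2) = 4.
Cage f has product 15, so (2,3) = 1.
Cage f needs product 15; hence (2,4) = 3.
Column 1 now contains 5, leaving (5,1) = 1.
Column 3 now contains 1, which forces (5,3) = 2.
Cage h needs sum 9, which forces (5,4) = 4.
Cage d needs product 40, leaving (3,2) = 2.
Column 3 already has 2, which forces (3,3) = 4.
Column 4 now contains 4; hence (3,4) = 5.
Row 5 now contains 2, so (5,2) = 5.
The full grid is 2 3 5 1 4 / 5 4 1 3 2 / 3 2 4 5 1 / 4 1 3 2 5 / 1 5 2 4 3.

3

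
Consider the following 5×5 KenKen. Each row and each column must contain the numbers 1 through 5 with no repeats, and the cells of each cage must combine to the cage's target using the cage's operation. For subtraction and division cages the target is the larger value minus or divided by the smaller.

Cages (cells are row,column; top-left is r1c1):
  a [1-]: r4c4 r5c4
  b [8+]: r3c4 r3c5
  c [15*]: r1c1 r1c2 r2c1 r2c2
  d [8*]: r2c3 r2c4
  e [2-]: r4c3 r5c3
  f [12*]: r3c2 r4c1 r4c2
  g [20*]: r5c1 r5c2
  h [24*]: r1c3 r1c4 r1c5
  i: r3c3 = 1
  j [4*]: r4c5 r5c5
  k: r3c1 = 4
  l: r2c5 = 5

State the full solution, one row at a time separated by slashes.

L is a freebie, which forces r2c5 = 5.
Cage k is given, so r3c1 = 4.
I is a freebie, leaving r3c3 = 1.
5 is placed in column 5; hence r3c5 = 3.
Column 1 now contains 4, so r5c1 = 5.
Row 5 now contains 5, leaving r5c2 = 4.
4 is placed in row 5, which forces r5c5 = 1.
Cage c needs product 15, leaving r1c1 = 1.
Cage c has product 15, leaving r1c2 = 5.
The 4 cells of cage c must have product 15, which forces r2c1 = 3.
Cage c has product 15, so r2c2 = 1.
Row 3 now contains 3; hence r3c2 = 2.
Row 3 now contains 3, which forces r3c4 = 5.
Cage f needs product 12, which forces r4c1 = 2.
The 3 cells of cage f must have product 12, so r4c2 = 3.
Column 5 now contains 1, leaving r4c5 = 4.
Column 5 now contains 4, so r1c5 = 2.
Row 4 now contains 4, so r4c3 = 5.
Row 4 now contains 4; hence r4c4 = 1.
Cage e needs two cells with difference 2, leaving r5c3 = 3.
Cage a's pair has difference 1; hence r5c4 = 2.
3 is placed in column 3, leaving r1c3 = 4.
Cage h has product 24; hence r1c4 = 3.
Cage d's pair has product 8, which forces r2c3 = 2.
2 is placed in column 4; hence r2c4 = 4.

1 5 4 3 2 / 3 1 2 4 5 / 4 2 1 5 3 / 2 3 5 1 4 / 5 4 3 2 1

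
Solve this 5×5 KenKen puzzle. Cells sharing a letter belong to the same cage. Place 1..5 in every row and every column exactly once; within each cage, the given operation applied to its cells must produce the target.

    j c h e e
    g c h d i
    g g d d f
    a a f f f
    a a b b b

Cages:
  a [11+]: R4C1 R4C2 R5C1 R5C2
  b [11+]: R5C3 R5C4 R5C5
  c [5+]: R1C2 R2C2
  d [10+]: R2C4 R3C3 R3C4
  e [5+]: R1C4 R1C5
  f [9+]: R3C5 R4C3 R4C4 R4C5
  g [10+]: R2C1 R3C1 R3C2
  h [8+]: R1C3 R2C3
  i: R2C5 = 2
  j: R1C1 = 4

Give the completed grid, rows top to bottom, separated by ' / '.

4 1 5 2 3 / 5 4 3 1 2 / 3 2 4 5 1 / 2 5 1 3 4 / 1 3 2 4 5

Cage j is a single given cell, leaving R1C1 = 4.
I is a freebie, which forces R2C5 = 2.
Cage e needs two cells with sum 5, so R1C4 = 2.
The two cells of cage e must have sum 5; hence R1C5 = 3.
3 is placed in column 5, so R3C5 = 1.
Row 1 now contains 2, which forces R1C2 = 1.
3 is placed in row 1; hence R1C3 = 5.
Cage c needs two cells with sum 5, leaving R2C2 = 4.
Cage h's pair has sum 8; hence R2C3 = 3.
Cage b needs sum 11, leaving R5C3 = 2.
Cage g needs sum 10, leaving R2C1 = 5.
The 3 cells of cage d must have sum 10, which forces R2C4 = 1.
Column 3 now contains 2, which forces R3C3 = 4.
Cage d needs sum 10; hence R3C4 = 5.
Column 3 now contains 2, leaving R4C3 = 1.
Cage f has sum 9, so R4C4 = 3.
Cage f needs sum 9; hence R4C5 = 4.
5 is placed in column 4, leaving R5C4 = 4.
Column 5 already has 4, so R5C5 = 5.
Row 4 now contains 3; hence R4C1 = 2.
Cage a has sum 11; hence R4C2 = 5.
Cage a needs sum 11, which forces R5C1 = 1.
5 is placed in row 5; hence R5C2 = 3.
2 is placed in column 1, leaving R3C1 = 3.
3 is placed in column 2; hence R3C2 = 2.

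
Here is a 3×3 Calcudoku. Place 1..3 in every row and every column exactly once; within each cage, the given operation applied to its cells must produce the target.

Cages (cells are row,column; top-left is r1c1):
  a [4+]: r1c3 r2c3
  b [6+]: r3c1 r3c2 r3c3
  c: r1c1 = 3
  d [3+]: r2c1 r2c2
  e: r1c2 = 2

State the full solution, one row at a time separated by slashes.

C is a freebie, which forces r1c1 = 3.
Cage e is given, which forces r1c2 = 2.
3 is placed in row 1, which forces r1c3 = 1.
2 is placed in column 2, which forces r2c2 = 1.
Column 3 now contains 1, leaving r2c3 = 3.
Column 2 now contains 1; hence r3c2 = 3.
Column 3 now contains 3, so r3c3 = 2.
1 is placed in row 2, which forces r2c1 = 2.
Row 3 now contains 2, which forces r3c1 = 1.

3 2 1 / 2 1 3 / 1 3 2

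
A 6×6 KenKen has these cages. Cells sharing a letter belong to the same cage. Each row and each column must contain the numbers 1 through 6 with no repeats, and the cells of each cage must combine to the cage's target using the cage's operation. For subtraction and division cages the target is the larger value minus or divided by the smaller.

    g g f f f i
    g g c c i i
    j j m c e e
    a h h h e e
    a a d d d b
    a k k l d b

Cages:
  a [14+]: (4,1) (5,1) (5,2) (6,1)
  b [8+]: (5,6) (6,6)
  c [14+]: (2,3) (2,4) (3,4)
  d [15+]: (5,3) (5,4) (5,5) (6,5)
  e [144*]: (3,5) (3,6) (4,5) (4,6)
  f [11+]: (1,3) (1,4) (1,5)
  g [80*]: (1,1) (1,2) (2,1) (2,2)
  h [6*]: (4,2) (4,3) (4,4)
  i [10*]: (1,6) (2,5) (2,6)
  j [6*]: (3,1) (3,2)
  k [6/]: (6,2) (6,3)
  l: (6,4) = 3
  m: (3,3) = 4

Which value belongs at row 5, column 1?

6

M is a freebie; hence (3,3) = 4.
L is a freebie, so (6,4) = 3.
Row 2 needs a 3, and only (2,3) is open for it.
Cage h needs product 6, so (4,2) = 3.
In row 1, 3 can only go at (1,5), so (1,5) = 3.
Row 2 needs a 6, and only (2,4) is open for it.
The 3 cells of cage f must have sum 11; hence (1,3) = 6.
6 is placed in column 4, leaving (1,4) = 2.
6 is placed in column 4, leaving (3,4) = 5.
Column 4 now contains 2, so (4,4) = 1.
1 is placed in column 4; hence (5,4) = 4.
Column 3 now contains 6, leaving (6,3) = 1.
Row 4 now contains 1, leaving (4,3) = 2.
Column 3 now contains 2, which forces (5,3) = 5.
Row 6 already has 1, so (6,2) = 6.
The only place for 5 in row 4 is (4,1).
In column 1, 2 can only go at (6,1), so (6,1) = 2.
The 4 cells of cage a must have sum 14, so (5,1) = 6.
The 4 cells of cage a must have sum 14, so (5,2) = 1.
Row 5 now contains 1, leaving (5,5) = 2.
Cage b needs two cells with sum 8, so (5,6) = 3.
2 is placed in row 6, so (6,6) = 5.
Column 6 already has 5, so (1,6) = 1.
Cage i has product 10, which forces (2,5) = 5.
The 3 cells of cage i must have product 10; hence (2,6) = 2.
Column 1 now contains 6; hence (3,1) = 3.
Column 2 already has 1, leaving (3,2) = 2.
1 is placed in column 6, which forces (3,6) = 6.
Column 6 now contains 6, leaving (4,6) = 4.
5 is placed in row 6; hence (6,5) = 4.
Row 1 already has 1, so (1,1) = 4.
Cage g needs product 80, so (1,2) = 5.
The 4 cells of cage g must have product 80; hence (2,1) = 1.
5 is placed in row 2, so (2,2) = 4.
6 is placed in row 3, which forces (3,5) = 1.
Row 4 already has 4, so (4,5) = 6.
The full grid is 4 5 6 2 3 1 / 1 4 3 6 5 2 / 3 2 4 5 1 6 / 5 3 2 1 6 4 / 6 1 5 4 2 3 / 2 6 1 3 4 5.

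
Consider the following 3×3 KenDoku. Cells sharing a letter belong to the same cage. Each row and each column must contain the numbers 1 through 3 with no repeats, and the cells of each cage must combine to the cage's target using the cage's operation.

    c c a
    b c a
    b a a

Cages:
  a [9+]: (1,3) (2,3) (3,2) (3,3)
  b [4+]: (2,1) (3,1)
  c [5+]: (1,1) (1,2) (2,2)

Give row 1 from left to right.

Cage a needs sum 9, so (3,2) = 3.
Cage c has sum 5; hence (1,1) = 2.
Column 2 already has 3, leaving (1,2) = 1.
Row 1 already has 1; hence (1,3) = 3.
Cage b needs two cells with sum 4, so (2,1) = 3.
Cage c has sum 5; hence (2,2) = 2.
Row 2 now contains 2, leaving (2,3) = 1.
3 is placed in row 3; hence (3,1) = 1.
1 is placed in column 3; hence (3,3) = 2.
The full grid is 2 1 3 / 3 2 1 / 1 3 2.

2 1 3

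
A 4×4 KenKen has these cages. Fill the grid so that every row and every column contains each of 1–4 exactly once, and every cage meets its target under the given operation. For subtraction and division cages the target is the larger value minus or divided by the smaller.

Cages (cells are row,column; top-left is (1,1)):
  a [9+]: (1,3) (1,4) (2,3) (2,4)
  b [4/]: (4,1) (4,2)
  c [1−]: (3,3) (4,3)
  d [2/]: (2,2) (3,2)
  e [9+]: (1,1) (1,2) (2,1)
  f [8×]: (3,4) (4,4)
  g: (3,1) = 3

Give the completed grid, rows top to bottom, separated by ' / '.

2 3 4 1 / 4 2 1 3 / 3 1 2 4 / 1 4 3 2

Cage g is a single given cell, leaving (3,1) = 3.
In row 4, 3 can only go at (4,3), so (4,3) = 3.
In row 2, 3 can only go at (2,4), so (2,4) = 3.
Cage a has sum 9, so (1,3) = 4.
The 4 cells of cage a must have sum 9, which forces (1,4) = 1.
Cage a has sum 9, which forces (2,3) = 1.
Column 3 now contains 4; hence (3,3) = 2.
Row 3 now contains 2; hence (3,4) = 4.
4 is placed in column 4, leaving (4,4) = 2.
Row 1 already has 1; hence (1,1) = 2.
Row 1 now contains 4, which forces (1,2) = 3.
The 3 cells of cage e must have sum 9, which forces (2,1) = 4.
The two cells of cage d must have quotient 2, which forces (2,2) = 2.
Row 3 now contains 4, so (3,2) = 1.
4 is placed in column 1, which forces (4,1) = 1.
Column 2 now contains 1, so (4,2) = 4.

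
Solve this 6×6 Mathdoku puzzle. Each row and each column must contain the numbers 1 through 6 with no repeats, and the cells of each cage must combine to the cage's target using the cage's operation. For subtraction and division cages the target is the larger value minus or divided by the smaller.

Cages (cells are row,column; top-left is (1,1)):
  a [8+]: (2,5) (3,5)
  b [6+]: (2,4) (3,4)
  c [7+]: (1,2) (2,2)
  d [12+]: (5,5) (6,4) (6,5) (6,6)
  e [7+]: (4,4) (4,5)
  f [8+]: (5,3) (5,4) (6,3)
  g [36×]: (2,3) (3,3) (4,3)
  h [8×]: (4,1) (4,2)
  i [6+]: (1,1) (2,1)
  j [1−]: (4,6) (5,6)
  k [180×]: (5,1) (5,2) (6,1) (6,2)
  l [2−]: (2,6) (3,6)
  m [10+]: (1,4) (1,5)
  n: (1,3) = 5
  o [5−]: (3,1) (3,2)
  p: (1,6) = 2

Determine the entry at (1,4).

Cage n is given, leaving (1,3) = 5.
P is a freebie; hence (1,6) = 2.
In row 1, 3 can only go at (1,2), so (1,2) = 3.
Cage c's pair has sum 7, leaving (2,2) = 4.
Column 2 now contains 4, so (4,2) = 2.
2 is placed in row 4, leaving (4,1) = 4.
4 is placed in column 1; hence (1,1) = 1.
Cage i's pair has sum 6, leaving (2,1) = 5.
Column 1 now contains 1; hence (3,1) = 6.
Row 3 already has 6; hence (3,2) = 1.
Row 4 needs a 5, and only (4,6) is open for it.
In row 4, 3 can only go at (4,3), so (4,3) = 3.
Cage g has product 36, leaving (2,3) = 6.
Row 2 already has 6, leaving (2,5) = 3.
Row 2 already has 6, which forces (2,6) = 1.
Column 3 now contains 3, leaving (3,3) = 2.
Row 3 now contains 2, leaving (3,5) = 5.
1 is placed in row 2, which forces (2,4) = 2.
Row 3 already has 5, leaving (3,4) = 4.
Cage l's pair has difference 2, leaving (3,6) = 3.
Cage f needs sum 8, which forces (5,4) = 3.
Column 4 already has 4, which forces (1,4) = 6.
Cage m needs two cells with sum 10, so (1,5) = 4.
Column 4 now contains 6, so (4,4) = 1.
Row 4 now contains 1, which forces (4,5) = 6.
3 is placed in row 5, so (5,1) = 2.
2 is placed in row 5, which forces (5,5) = 1.
Cage k has product 180, leaving (6,1) = 3.
Column 4 now contains 1, leaving (6,4) = 5.
Column 5 now contains 1, so (6,5) = 2.
The 4 cells of cage k must have product 180, leaving (5,2) = 5.
1 is placed in row 5, leaving (5,3) = 4.
Row 5 already has 4, which forces (5,6) = 6.
Row 6 now contains 5, leaving (6,2) = 6.
Cage f needs sum 8, so (6,3) = 1.
The 4 cells of cage d must have sum 12; hence (6,6) = 4.
Filled in: 1 3 5 6 4 2 / 5 4 6 2 3 1 / 6 1 2 4 5 3 / 4 2 3 1 6 5 / 2 5 4 3 1 6 / 3 6 1 5 2 4.

6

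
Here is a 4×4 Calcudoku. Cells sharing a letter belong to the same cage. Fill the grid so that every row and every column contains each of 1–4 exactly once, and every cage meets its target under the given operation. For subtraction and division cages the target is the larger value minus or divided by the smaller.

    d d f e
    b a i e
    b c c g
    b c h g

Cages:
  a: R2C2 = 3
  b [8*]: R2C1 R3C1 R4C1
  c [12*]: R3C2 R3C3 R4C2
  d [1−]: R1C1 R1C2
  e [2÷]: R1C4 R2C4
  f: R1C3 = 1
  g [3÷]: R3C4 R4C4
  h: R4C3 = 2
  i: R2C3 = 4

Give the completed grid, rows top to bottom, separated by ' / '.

3 2 1 4 / 1 3 4 2 / 2 4 3 1 / 4 1 2 3

Cage f is given, leaving R1C3 = 1.
A is a freebie; hence R2C2 = 3.
Cage i is a single given cell, leaving R2C3 = 4.
H is a freebie, leaving R4C3 = 2.
Cage d needs two cells with difference 1, which forces R1C1 = 3.
Column 3 already has 2, leaving R3C3 = 3.
Row 3 already has 3, leaving R3C4 = 1.
Column 4 now contains 1; hence R4C4 = 3.
Cage e needs two cells with quotient 2, which forces R1C4 = 4.
Column 4 now contains 1, leaving R2C4 = 2.
1 is placed in row 3; hence R3C2 = 4.
Cage c needs product 12, which forces R4C2 = 1.
Row 1 already has 4, which forces R1C2 = 2.
Row 2 now contains 2, which forces R2C1 = 1.
Row 3 now contains 4, so R3C1 = 2.
1 is placed in row 4, which forces R4C1 = 4.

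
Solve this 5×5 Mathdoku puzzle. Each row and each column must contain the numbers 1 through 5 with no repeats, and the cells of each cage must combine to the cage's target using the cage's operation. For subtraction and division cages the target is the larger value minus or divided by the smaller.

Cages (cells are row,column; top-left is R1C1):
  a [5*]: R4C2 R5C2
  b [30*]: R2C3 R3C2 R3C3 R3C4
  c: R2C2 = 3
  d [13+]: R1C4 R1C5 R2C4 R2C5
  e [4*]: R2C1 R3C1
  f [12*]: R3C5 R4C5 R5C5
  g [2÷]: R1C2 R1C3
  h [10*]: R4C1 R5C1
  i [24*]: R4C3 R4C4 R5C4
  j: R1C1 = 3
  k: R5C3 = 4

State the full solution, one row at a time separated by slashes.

3 4 2 1 5 / 4 3 1 5 2 / 1 2 5 3 4 / 2 5 3 4 1 / 5 1 4 2 3

J is a freebie, so R1C1 = 3.
Cage c is given, so R2C2 = 3.
K is a freebie, so R5C3 = 4.
Cage i has product 24, so R4C4 = 4.
Cage f has product 12, leaving R3C5 = 4.
The two cells of cage e must have product 4, which forces R2C1 = 4.
Row 3 already has 4, which forces R3C1 = 1.
Cage b needs product 30, which forces R2C3 = 1.
Column 3 now contains 1; hence R1C3 = 2.
Column 3 already has 2, leaving R4C3 = 3.
3 is placed in row 4; hence R4C5 = 1.
Column 5 already has 1, so R5C5 = 3.
Cage d has sum 13, which forces R1C4 = 1.
Column 5 already has 1; hence R1C5 = 5.
Cage d needs sum 13, so R2C4 = 5.
Cage d needs sum 13; hence R2C5 = 2.
Cage b needs product 30, which forces R3C2 = 2.
Column 3 now contains 3, leaving R3C3 = 5.
The 4 cells of cage b must have product 30, which forces R3C4 = 3.
Row 4 already has 1, so R4C2 = 5.
Cage a needs two cells with product 5, leaving R5C2 = 1.
Row 5 now contains 3, leaving R5C4 = 2.
Row 1 now contains 1, so R1C2 = 4.
5 is placed in row 4, which forces R4C1 = 2.
2 is placed in row 5; hence R5C1 = 5.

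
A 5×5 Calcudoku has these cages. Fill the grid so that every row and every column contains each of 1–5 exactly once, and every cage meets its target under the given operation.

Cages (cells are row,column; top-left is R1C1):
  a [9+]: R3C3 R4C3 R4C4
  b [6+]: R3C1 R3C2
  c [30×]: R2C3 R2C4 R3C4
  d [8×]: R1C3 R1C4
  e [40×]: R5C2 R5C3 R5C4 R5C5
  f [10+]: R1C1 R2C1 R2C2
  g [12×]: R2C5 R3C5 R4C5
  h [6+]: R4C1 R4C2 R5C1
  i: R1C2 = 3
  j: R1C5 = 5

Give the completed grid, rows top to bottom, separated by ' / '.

1 3 2 4 5 / 5 4 3 2 1 / 4 2 1 5 3 / 2 1 5 3 4 / 3 5 4 1 2

Cage i is a single given cell, leaving R1C2 = 3.
Cage j is given; hence R1C5 = 5.
In row 1, 1 can only go at R1C1, so R1C1 = 1.
Cage h needs sum 6, leaving R4C2 = 1.
The only place for 1 in row 2 is R2C5.
The only place for 1 in row 3 is R3C3.
The 4 cells of cage e must have product 40, so R5C4 = 1.
The only place for 5 in row 3 is R3C4.
Cage a has sum 9, so R4C3 = 5.
Column 4 now contains 5, so R4C4 = 3.
Row 4 now contains 3, leaving R4C5 = 4.
Column 5 already has 4, leaving R5C5 = 2.
The 3 cells of cage c must have product 30, which forces R2C3 = 3.
Column 4 already has 3, leaving R2C4 = 2.
Column 5 already has 4, which forces R3C5 = 3.
Row 4 now contains 3, so R4C1 = 2.
Row 5 already has 2, leaving R5C1 = 3.
Cage e has product 40, leaving R5C2 = 5.
Row 5 already has 2, so R5C3 = 4.
4 is placed in column 3, so R1C3 = 2.
Column 4 now contains 2, leaving R1C4 = 4.
The 3 cells of cage f must have sum 10, so R2C1 = 5.
5 is placed in column 2, which forces R2C2 = 4.
Column 1 already has 2, so R3C1 = 4.
The two cells of cage b must have sum 6, so R3C2 = 2.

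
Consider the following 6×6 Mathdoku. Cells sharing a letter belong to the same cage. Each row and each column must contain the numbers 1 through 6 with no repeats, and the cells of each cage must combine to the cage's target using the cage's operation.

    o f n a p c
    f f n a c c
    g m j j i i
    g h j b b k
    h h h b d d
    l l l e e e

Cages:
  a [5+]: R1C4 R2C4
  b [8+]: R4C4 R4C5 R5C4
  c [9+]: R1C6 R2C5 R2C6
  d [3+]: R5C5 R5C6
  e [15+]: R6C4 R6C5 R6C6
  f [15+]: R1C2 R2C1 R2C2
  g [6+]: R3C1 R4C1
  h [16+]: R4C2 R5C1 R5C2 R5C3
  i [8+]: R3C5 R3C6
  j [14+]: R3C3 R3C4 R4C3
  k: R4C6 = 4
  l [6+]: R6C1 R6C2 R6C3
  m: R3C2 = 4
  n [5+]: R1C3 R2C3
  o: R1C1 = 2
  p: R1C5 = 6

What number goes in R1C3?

Cage o is a single given cell, so R1C1 = 2.
Cage p is given; hence R1C5 = 6.
Cage m is given, so R3C2 = 4.
Cage k is a single given cell, leaving R4C6 = 4.
Column 2 already has 4, so R1C2 = 5.
Cage f has sum 15, which forces R2C1 = 4.
Cage f has sum 15, so R2C2 = 6.
Row 1 needs a 1, and only R1C6 is open for it.
Cage d's pair has sum 3, which forces R5C5 = 1.
Column 6 already has 1, so R5C6 = 2.
Cage h has sum 16, leaving R4C2 = 2.
Row 4 already has 2; hence R4C4 = 1.
Row 4 already has 2, which forces R4C5 = 3.
2 is placed in row 5, so R5C2 = 3.
Column 2 already has 3, which forces R6C2 = 1.
Cage a needs two cells with sum 5, which forces R1C4 = 3.
Column 4 already has 1, which forces R2C4 = 2.
3 is placed in column 5; hence R2C5 = 5.
Cage c needs sum 9, which forces R2C6 = 3.
Cage g's pair has sum 6, which forces R3C1 = 1.
5 is placed in column 5, leaving R3C5 = 2.
3 is placed in column 6, so R3C6 = 6.
1 is placed in row 4; hence R4C1 = 5.
Row 4 already has 5; hence R4C3 = 6.
Column 1 now contains 5, which forces R5C1 = 6.
6 is placed in column 3, which forces R5C3 = 5.
The 3 cells of cage b must have sum 8, so R5C4 = 4.
1 is placed in row 6, so R6C1 = 3.
The 3 cells of cage l must have sum 6, which forces R6C3 = 2.
5 is placed in column 5, which forces R6C5 = 4.
6 is placed in column 6, leaving R6C6 = 5.
3 is placed in row 1, so R1C3 = 4.
Row 2 already has 2, which forces R2C3 = 1.
5 is placed in column 3, which forces R3C3 = 3.
Row 3 already has 6, leaving R3C4 = 5.
Row 6 already has 5, so R6C4 = 6.
Filled in: 2 5 4 3 6 1 / 4 6 1 2 5 3 / 1 4 3 5 2 6 / 5 2 6 1 3 4 / 6 3 5 4 1 2 / 3 1 2 6 4 5.

4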